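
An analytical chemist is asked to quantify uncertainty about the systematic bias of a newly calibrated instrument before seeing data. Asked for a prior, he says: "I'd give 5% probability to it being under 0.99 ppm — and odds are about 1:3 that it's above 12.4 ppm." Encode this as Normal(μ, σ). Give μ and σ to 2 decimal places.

For Normal(μ,σ), the p-quantile is μ + z_p·σ. Here z_{0.05} = -1.645, z_{0.75} = 0.6745.
So 0.99 = μ − 1.645σ and 12.4 = μ + 0.6745σ.
Subtracting: σ = (12.4 − 0.99)/(0.6745 − (-1.645)) = 4.92.
Then μ = 0.99 − (-1.645)·4.92 = 9.08.

μ = 9.08, σ = 4.92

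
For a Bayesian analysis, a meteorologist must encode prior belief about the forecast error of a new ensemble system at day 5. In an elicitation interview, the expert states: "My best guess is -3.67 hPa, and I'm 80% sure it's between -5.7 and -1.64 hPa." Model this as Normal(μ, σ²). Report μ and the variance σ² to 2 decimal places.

A symmetric 80% interval runs μ ± z·σ with z = 1.282.
Half-width = 2.03, so σ = 2.03/1.282 = 1.584 and σ² = 2.51.
μ is the stated best guess, -3.67.

μ = -3.67, σ² = 2.51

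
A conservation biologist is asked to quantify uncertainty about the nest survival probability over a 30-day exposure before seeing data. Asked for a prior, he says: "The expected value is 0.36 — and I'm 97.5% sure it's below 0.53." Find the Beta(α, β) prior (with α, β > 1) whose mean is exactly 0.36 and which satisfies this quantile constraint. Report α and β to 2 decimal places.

With mean 0.36 fixed, write α = 0.36s, β = 0.64s where s = α+β.
Need P(θ < 0.53) = 0.975 under Beta(0.36s, 0.64s). Normal approximation: (q−m)/√(m(1−m)/s) ≈ z_{0.975} = 1.96, so s ≈ 0.36·0.64·(1.96)²/(0.53−0.36)² = 30.6.
At s = 30.6: P(θ<0.53) ≈ 0.972. Adjusting to match 0.975 gives s ≈ 32.29.
So α = 0.36·32.29 ≈ 11.62, β = 0.64·32.29 ≈ 20.66.

α ≈ 11.62, β ≈ 20.66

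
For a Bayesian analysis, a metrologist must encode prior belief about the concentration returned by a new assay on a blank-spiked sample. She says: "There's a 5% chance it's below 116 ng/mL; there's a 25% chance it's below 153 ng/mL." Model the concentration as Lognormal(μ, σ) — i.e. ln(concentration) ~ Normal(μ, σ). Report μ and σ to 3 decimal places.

μ ≈ 5.223, σ ≈ 0.285

If T ~ Lognormal(μ,σ) then ln T ~ Normal(μ,σ), so the p-quantile of ln T is μ + z_p·σ.
ln(116) = 4.754 and ln(153) = 5.03; z_{0.05} = -1.645, z_{0.25} = -0.6745.
σ = (5.03 − 4.754)/(-0.6745 − (-1.645)) = 0.285.
μ = 4.754 − (-1.645)·0.285 = 5.223.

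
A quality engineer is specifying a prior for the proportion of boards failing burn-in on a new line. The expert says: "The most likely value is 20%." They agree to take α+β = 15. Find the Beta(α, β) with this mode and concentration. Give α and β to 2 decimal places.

For α,β > 1 the Beta mode is (α−1)/(α+β−2). With α+β = 15, the mode is (α−1)/13.
Set (α−1)/13 = 0.2 → α = 1 + 0.2·13 = 3.60.
β = 15 − α = 11.40.

α = 3.60, β = 11.40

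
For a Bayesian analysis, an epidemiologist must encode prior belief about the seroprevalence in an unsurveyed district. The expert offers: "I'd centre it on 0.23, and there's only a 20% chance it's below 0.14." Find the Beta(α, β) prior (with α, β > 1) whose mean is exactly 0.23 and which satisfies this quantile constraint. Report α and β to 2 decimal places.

α ≈ 3.70, β ≈ 12.37

With mean 0.23 fixed, write α = 0.23s, β = 0.77s where s = α+β.
Need P(θ < 0.14) = 0.2 under Beta(0.23s, 0.77s). Normal approximation: (q−m)/√(m(1−m)/s) ≈ z_{0.2} = -0.842, so s ≈ 0.23·0.77·(-0.842)²/(0.14−0.23)² = 15.5.
At s = 15.5: P(θ<0.14) ≈ 0.206. Adjusting to match 0.2 gives s ≈ 16.07.
So α = 0.23·16.07 ≈ 3.70, β = 0.77·16.07 ≈ 12.37.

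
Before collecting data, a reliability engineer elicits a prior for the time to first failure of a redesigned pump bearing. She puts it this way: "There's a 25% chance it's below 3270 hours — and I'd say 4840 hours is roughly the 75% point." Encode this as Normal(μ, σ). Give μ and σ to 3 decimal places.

μ = 4055.000, σ = 1163.843

For Normal(μ,σ), the p-quantile is μ + z_p·σ. Here z_{0.25} = -0.6745, z_{0.75} = 0.6745.
So 3270 = μ − 0.6745σ and 4840 = μ + 0.6745σ.
Subtracting: σ = (4840 − 3270)/(0.6745 − (-0.6745)) = 1163.843.
Then μ = 3270 − (-0.6745)·1163.843 = 4055.000.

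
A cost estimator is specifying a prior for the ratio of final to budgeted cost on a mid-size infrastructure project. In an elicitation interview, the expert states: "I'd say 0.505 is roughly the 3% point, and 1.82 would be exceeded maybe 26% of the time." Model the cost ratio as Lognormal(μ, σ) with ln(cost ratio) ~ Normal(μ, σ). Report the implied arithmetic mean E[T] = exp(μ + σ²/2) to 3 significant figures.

E[T] ≈ 1.49

If T ~ Lognormal(μ,σ) then ln T ~ Normal(μ,σ), so the p-quantile of ln T is μ + z_p·σ.
ln(0.505) = -0.6832 and ln(1.82) = 0.5988; z_{0.03} = -1.881, z_{0.74} = 0.6433.
σ = (0.5988 − -0.6832)/(0.6433 − (-1.881)) = 0.508.
μ = -0.6832 − (-1.881)·0.508 = 0.272.
E[T] = exp(μ + σ²/2) = exp(0.272 + 0.1290) = 1.49.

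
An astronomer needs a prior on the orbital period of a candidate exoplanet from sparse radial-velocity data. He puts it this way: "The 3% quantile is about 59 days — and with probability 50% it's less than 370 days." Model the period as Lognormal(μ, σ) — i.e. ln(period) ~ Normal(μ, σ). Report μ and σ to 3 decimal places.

If T ~ Lognormal(μ,σ) then ln T ~ Normal(μ,σ), so the p-quantile of ln T is μ + z_p·σ.
ln(59) = 4.078 and ln(370) = 5.914; z_{0.03} = -1.881, z_{0.5} = 0.
σ = (5.914 − 4.078)/(0 − (-1.881)) = 0.976.
μ = 4.078 − (-1.881)·0.976 = 5.914.

μ ≈ 5.914, σ ≈ 0.976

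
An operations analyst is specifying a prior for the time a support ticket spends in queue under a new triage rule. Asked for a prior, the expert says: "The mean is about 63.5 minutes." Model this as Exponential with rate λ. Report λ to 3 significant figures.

Exponential mean = 1/λ, so λ = 1/63.5 = 0.0157.

λ ≈ 0.0157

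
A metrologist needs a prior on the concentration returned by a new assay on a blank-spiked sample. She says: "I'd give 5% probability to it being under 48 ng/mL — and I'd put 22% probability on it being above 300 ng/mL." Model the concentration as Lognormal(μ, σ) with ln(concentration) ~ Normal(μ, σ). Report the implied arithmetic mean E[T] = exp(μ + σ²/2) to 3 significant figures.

E[T] ≈ 223 ng/mL

If T ~ Lognormal(μ,σ) then ln T ~ Normal(μ,σ), so the p-quantile of ln T is μ + z_p·σ.
ln(48) = 3.871 and ln(300) = 5.704; z_{0.05} = -1.645, z_{0.78} = 0.7722.
σ = (5.704 − 3.871)/(0.7722 − (-1.645)) = 0.758.
μ = 3.871 − (-1.645)·0.758 = 5.118.
E[T] = exp(μ + σ²/2) = exp(5.118 + 0.2874) = 223 ng/mL.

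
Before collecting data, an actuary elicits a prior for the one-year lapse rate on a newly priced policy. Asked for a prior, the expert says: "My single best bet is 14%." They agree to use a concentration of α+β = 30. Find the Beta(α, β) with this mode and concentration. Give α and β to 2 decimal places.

α = 4.92, β = 25.08

For α,β > 1 the Beta mode is (α−1)/(α+β−2). With α+β = 30, the mode is (α−1)/28.
Set (α−1)/28 = 0.14 → α = 1 + 0.14·28 = 4.92.
β = 30 − α = 25.08.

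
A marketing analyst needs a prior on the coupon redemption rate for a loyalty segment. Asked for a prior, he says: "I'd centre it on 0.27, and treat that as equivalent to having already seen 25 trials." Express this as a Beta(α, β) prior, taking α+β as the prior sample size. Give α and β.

α = 6.75, β = 18.25

Under the effective-sample-size interpretation, Beta(α, β) has prior mean α/(α+β) and prior sample size α+β.
So α+β = 25 and α/(α+β) = 0.27, giving α = 0.27·25 = 6.75 and β = 25 − 6.75 = 18.25.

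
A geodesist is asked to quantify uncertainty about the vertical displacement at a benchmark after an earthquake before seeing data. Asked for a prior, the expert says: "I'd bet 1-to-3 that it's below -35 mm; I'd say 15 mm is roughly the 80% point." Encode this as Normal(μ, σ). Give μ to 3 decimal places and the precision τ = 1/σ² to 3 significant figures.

The p-quantile of Normal(μ,σ) is μ + z_p·σ, with z_{0.25} = -0.6745 and z_{0.8} = 0.8416.
Eliminate σ: μ = (z₂·x₁ − z₁·x₂)/(z₂ − z₁) = (0.8416·-35 − (-0.6745)·15)/1.516 = -12.756.
Then σ = (x₂ − x₁)/(z₂ − z₁) = (15 − -35)/1.516 = 32.979.
Precision τ = 1/σ² = 1/32.98² = 0.000919.

μ = -12.756, τ = 0.000919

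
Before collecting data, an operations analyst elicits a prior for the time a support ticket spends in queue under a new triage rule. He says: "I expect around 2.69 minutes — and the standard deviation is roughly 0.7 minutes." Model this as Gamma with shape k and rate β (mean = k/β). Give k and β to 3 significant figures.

For Gamma(k, rate β): mean = k/β, variance = k/β², so CV = 1/√k.
CV = SD/mean = 0.7/2.69 = 0.2602, hence k = 1/CV² = 14.8.
Then β = k/mean = 14.8/2.69 = 5.49.

k ≈ 14.8, β ≈ 5.49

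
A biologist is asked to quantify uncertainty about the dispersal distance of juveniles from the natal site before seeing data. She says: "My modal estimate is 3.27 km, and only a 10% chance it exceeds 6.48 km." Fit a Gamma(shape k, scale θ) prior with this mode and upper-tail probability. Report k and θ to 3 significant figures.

Gamma(k,θ) with k>1 has mode (k−1)θ, so θ = 3.27/(k−1).
Need P(X < 6.48) = 0.9 with θ tied to k this way. Start at k = 2, θ = 3.27: P(X<6.48) ≈ 0.589.
Too low — raise k to concentrate. Iterating converges to k ≈ 5.1.
Then θ = 3.27/(5.1−1) ≈ 0.798.

k ≈ 5.1, θ ≈ 0.798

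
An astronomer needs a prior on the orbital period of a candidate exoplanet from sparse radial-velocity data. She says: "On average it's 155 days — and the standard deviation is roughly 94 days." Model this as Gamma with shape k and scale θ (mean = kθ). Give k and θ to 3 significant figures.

For Gamma(k, scale θ): mean = kθ, variance = kθ², so CV = 1/√k.
CV = SD/mean = 94/155 = 0.6065, hence k = 1/CV² = 2.72.
Then θ = mean/k = 155/2.72 = 57.

k ≈ 2.72, θ ≈ 57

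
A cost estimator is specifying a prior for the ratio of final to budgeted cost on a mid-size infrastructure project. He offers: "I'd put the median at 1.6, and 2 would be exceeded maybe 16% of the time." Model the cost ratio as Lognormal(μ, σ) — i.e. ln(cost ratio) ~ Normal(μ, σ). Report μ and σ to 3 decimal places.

If T ~ Lognormal(μ,σ) then ln T ~ Normal(μ,σ), so the p-quantile of ln T is μ + z_p·σ.
ln(1.6) = 0.47 and ln(2) = 0.6931; z_{0.5} = 0, z_{0.84} = 0.9945.
σ = (0.6931 − 0.47)/(0.9945 − (0)) = 0.224.
μ = 0.47 − (0)·0.224 = 0.470.

μ ≈ 0.470, σ ≈ 0.224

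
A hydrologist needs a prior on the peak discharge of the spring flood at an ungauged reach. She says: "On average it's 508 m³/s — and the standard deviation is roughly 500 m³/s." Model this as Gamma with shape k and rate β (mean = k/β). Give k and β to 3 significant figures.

k ≈ 1.03, β ≈ 0.00203

For Gamma(k, rate β): mean = k/β, variance = k/β², so CV = 1/√k.
CV = SD/mean = 500/508 = 0.9843, hence k = 1/CV² = 1.03.
Then β = k/mean = 1.03/508 = 0.00203.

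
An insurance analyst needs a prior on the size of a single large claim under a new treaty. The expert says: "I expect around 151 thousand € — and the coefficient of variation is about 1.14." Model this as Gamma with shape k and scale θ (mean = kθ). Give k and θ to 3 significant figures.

k ≈ 0.769, θ ≈ 196

For Gamma(k, scale θ): mean = kθ, variance = kθ², so CV = 1/√k.
CV = 1.14, hence k = 1/CV² = 0.769.
Then θ = mean/k = 151/0.769 = 196.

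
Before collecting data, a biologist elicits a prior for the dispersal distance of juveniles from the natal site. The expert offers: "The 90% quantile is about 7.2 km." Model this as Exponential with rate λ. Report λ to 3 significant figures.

λ ≈ 0.32

P(T < 7.2) = 1 − e^(−λ·7.2) = 0.9, so λ = −ln(1−0.9)/7.2 = −ln(0.1)/7.2 = 0.32.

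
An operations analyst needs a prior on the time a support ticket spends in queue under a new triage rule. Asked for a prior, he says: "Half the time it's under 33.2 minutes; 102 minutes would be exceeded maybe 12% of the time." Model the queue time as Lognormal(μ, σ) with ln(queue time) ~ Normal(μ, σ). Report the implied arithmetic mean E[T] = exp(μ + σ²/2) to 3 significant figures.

E[T] ≈ 52.4 minutes

If T ~ Lognormal(μ,σ) then ln T ~ Normal(μ,σ), so the p-quantile of ln T is μ + z_p·σ.
ln(33.2) = 3.503 and ln(102) = 4.625; z_{0.5} = 0, z_{0.88} = 1.175.
σ = (4.625 − 3.503)/(1.175 − (0)) = 0.955.
μ = 3.503 − (0)·0.955 = 3.503.
E[T] = exp(μ + σ²/2) = exp(3.503 + 0.4563) = 52.4 minutes.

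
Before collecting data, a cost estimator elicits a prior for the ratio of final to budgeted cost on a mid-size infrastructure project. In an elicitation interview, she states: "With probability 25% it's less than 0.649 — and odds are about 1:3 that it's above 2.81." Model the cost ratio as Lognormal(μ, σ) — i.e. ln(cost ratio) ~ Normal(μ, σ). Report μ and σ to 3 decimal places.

μ ≈ 0.300, σ ≈ 1.086

If T ~ Lognormal(μ,σ) then ln T ~ Normal(μ,σ), so the p-quantile of ln T is μ + z_p·σ.
ln(0.649) = -0.4323 and ln(2.81) = 1.033; z_{0.25} = -0.6745, z_{0.75} = 0.6745.
σ = (1.033 − -0.4323)/(0.6745 − (-0.6745)) = 1.086.
μ = -0.4323 − (-0.6745)·1.086 = 0.300.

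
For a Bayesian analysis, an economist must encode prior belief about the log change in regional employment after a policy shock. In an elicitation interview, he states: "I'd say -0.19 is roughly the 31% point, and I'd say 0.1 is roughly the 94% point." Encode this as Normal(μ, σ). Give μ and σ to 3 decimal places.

μ = -0.120, σ = 0.141

For Normal(μ,σ), the p-quantile is μ + z_p·σ. Here z_{0.31} = -0.4959, z_{0.94} = 1.555.
So -0.19 = μ − 0.4959σ and 0.1 = μ + 1.555σ.
Subtracting: σ = (0.1 − -0.19)/(1.555 − (-0.4959)) = 0.141.
Then μ = -0.19 − (-0.4959)·0.141 = -0.120.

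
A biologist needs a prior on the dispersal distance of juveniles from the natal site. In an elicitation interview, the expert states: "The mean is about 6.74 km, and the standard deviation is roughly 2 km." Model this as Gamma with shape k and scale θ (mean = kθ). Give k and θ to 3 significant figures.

k ≈ 11.4, θ ≈ 0.593

For Gamma(k, scale θ): mean = kθ, variance = kθ², so CV = 1/√k.
CV = SD/mean = 2/6.74 = 0.2967, hence k = 1/CV² = 11.4.
Then θ = mean/k = 6.74/11.4 = 0.593.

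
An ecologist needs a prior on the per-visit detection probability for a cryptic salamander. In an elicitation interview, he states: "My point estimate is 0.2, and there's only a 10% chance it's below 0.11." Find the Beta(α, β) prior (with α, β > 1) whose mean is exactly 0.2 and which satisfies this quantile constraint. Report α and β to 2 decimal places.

α ≈ 5.64, β ≈ 22.58

With mean 0.2 fixed, write α = 0.2s, β = 0.8s where s = α+β.
Need P(θ < 0.11) = 0.1 under Beta(0.2s, 0.8s). Normal approximation: (q−m)/√(m(1−m)/s) ≈ z_{0.1} = -1.28, so s ≈ 0.2·0.8·(-1.28)²/(0.11−0.2)² = 32.4.
At s = 32.4: P(θ<0.11) ≈ 0.082. Adjusting to match 0.1 gives s ≈ 28.22.
So α = 0.2·28.22 ≈ 5.64, β = 0.8·28.22 ≈ 22.58.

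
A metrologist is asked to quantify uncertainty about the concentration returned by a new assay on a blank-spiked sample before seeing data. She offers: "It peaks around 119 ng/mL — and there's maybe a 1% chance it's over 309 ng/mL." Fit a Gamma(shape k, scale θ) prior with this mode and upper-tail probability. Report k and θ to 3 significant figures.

Gamma(k,θ) with k>1 has mode (k−1)θ, so θ = 119/(k−1).
Need P(X < 309) = 0.99 with θ tied to k this way. Start at k = 2, θ = 119: P(X<309) ≈ 0.732.
Too low — raise k to concentrate. Iterating converges to k ≈ 6.11.
Then θ = 119/(6.11−1) ≈ 23.3.

k ≈ 6.11, θ ≈ 23.3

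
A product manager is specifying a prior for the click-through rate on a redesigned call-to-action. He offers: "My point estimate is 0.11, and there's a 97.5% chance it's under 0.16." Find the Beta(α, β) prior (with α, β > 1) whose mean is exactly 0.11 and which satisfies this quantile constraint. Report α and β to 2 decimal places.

With mean 0.11 fixed, write α = 0.11s, β = 0.89s where s = α+β.
Need P(θ < 0.16) = 0.975 under Beta(0.11s, 0.89s). Normal approximation: (q−m)/√(m(1−m)/s) ≈ z_{0.975} = 1.96, so s ≈ 0.11·0.89·(1.96)²/(0.16−0.11)² = 150.4.
At s = 150.4: P(θ<0.16) ≈ 0.965. Adjusting to match 0.975 gives s ≈ 176.57.
So α = 0.11·176.57 ≈ 19.42, β = 0.89·176.57 ≈ 157.15.

α ≈ 19.42, β ≈ 157.15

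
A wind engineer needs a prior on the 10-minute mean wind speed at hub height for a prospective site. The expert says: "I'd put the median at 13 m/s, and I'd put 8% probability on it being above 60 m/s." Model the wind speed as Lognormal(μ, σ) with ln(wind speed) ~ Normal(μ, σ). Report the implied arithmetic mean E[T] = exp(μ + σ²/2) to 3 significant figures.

If T ~ Lognormal(μ,σ) then ln T ~ Normal(μ,σ), so the p-quantile of ln T is μ + z_p·σ.
ln(13) = 2.565 and ln(60) = 4.094; z_{0.5} = 0, z_{0.92} = 1.405.
σ = (4.094 − 2.565)/(1.405 − (0)) = 1.088.
μ = 2.565 − (0)·1.088 = 2.565.
E[T] = exp(μ + σ²/2) = exp(2.565 + 0.5924) = 23.5 m/s.

E[T] ≈ 23.5 m/s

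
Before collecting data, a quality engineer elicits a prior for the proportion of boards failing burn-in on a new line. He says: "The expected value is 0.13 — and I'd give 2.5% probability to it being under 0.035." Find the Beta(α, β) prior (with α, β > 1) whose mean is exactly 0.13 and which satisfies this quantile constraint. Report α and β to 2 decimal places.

With mean 0.13 fixed, write α = 0.13s, β = 0.87s where s = α+β.
Need P(θ < 0.035) = 0.025 under Beta(0.13s, 0.87s). Normal approximation: (q−m)/√(m(1−m)/s) ≈ z_{0.025} = -1.96, so s ≈ 0.13·0.87·(-1.96)²/(0.035−0.13)² = 48.1.
At s = 48.1: P(θ<0.035) ≈ 0.004. Adjusting to match 0.025 gives s ≈ 28.08.
So α = 0.13·28.08 ≈ 3.65, β = 0.87·28.08 ≈ 24.43.

α ≈ 3.65, β ≈ 24.43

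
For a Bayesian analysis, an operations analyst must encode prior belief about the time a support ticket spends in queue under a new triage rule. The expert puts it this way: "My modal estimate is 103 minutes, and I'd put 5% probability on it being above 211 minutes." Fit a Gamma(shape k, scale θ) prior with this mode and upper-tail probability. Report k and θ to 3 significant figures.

Gamma(k,θ) with k>1 has mode (k−1)θ, so θ = 103/(k−1).
Need P(X < 211) = 0.95 with θ tied to k this way. Start at k = 2, θ = 103: P(X<211) ≈ 0.607.
Too low — raise k to concentrate. Iterating converges to k ≈ 6.38.
Then θ = 103/(6.38−1) ≈ 19.1.

k ≈ 6.38, θ ≈ 19.1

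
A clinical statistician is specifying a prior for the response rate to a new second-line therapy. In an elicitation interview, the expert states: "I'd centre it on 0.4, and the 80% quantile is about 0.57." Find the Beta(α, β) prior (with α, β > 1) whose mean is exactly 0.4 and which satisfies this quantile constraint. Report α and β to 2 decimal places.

With mean 0.4 fixed, write α = 0.4s, β = 0.6s where s = α+β.
Need P(θ < 0.57) = 0.8 under Beta(0.4s, 0.6s). Normal approximation: (q−m)/√(m(1−m)/s) ≈ z_{0.8} = 0.842, so s ≈ 0.4·0.6·(0.842)²/(0.57−0.4)² = 5.9.
At s = 5.9: P(θ<0.57) ≈ 0.802. Adjusting to match 0.8 gives s ≈ 5.76.
So α = 0.4·5.76 ≈ 2.30, β = 0.6·5.76 ≈ 3.46.

α ≈ 2.30, β ≈ 3.46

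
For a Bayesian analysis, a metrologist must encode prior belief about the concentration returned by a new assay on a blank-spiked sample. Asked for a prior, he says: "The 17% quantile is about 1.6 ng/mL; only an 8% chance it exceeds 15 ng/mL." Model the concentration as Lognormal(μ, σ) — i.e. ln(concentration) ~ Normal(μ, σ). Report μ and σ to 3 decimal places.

μ ≈ 1.375, σ ≈ 0.949

If T ~ Lognormal(μ,σ) then ln T ~ Normal(μ,σ), so the p-quantile of ln T is μ + z_p·σ.
ln(1.6) = 0.47 and ln(15) = 2.708; z_{0.17} = -0.9542, z_{0.92} = 1.405.
σ = (2.708 − 0.47)/(1.405 − (-0.9542)) = 0.949.
μ = 0.47 − (-0.9542)·0.949 = 1.375.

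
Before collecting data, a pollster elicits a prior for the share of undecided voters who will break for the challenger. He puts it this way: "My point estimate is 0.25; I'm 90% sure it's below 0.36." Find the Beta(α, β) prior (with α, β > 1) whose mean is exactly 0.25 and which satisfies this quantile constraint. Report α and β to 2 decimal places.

α ≈ 6.69, β ≈ 20.08

With mean 0.25 fixed, write α = 0.25s, β = 0.75s where s = α+β.
Need P(θ < 0.36) = 0.9 under Beta(0.25s, 0.75s). Normal approximation: (q−m)/√(m(1−m)/s) ≈ z_{0.9} = 1.28, so s ≈ 0.25·0.75·(1.28)²/(0.36−0.25)² = 25.5.
At s = 25.5: P(θ<0.36) ≈ 0.895. Adjusting to match 0.9 gives s ≈ 26.77.
So α = 0.25·26.77 ≈ 6.69, β = 0.75·26.77 ≈ 20.08.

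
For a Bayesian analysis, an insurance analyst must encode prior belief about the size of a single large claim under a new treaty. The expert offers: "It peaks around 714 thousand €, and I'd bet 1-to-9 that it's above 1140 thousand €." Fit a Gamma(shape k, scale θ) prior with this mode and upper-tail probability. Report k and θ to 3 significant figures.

k ≈ 9.58, θ ≈ 83.2

Gamma(k,θ) with k>1 has mode (k−1)θ, so θ = 714/(k−1).
Need P(X < 1140) = 0.9 with θ tied to k this way. Start at k = 2, θ = 714: P(X<1140) ≈ 0.474.
Too low — raise k to concentrate. Iterating converges to k ≈ 9.58.
Then θ = 714/(9.58−1) ≈ 83.2.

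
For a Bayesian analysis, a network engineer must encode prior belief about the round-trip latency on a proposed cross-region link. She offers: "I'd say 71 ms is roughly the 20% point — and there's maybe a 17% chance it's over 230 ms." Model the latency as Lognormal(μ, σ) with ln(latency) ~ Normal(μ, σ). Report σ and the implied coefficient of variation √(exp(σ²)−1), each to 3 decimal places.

If T ~ Lognormal(μ,σ) then ln T ~ Normal(μ,σ), so the p-quantile of ln T is μ + z_p·σ.
ln(71) = 4.263 and ln(230) = 5.438; z_{0.2} = -0.8416, z_{0.83} = 0.9542.
σ = (5.438 − 4.263)/(0.9542 − (-0.8416)) = 0.655.
μ = 4.263 − (-0.8416)·0.655 = 4.814.
CV = √(exp(σ²)−1) = √(exp(0.4284)−1) = 0.731.

σ ≈ 0.655, CV ≈ 0.731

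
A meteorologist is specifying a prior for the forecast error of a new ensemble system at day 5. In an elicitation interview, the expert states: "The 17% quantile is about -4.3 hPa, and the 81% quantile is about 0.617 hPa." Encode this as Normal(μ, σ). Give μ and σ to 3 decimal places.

μ = -1.739, σ = 2.684

The p-quantile of Normal(μ,σ) is μ + z_p·σ, with z_{0.17} = -0.9542 and z_{0.81} = 0.8779.
Eliminate σ: μ = (z₂·x₁ − z₁·x₂)/(z₂ − z₁) = (0.8779·-4.3 − (-0.9542)·0.617)/1.832 = -1.739.
Then σ = (x₂ − x₁)/(z₂ − z₁) = (0.617 − -4.3)/1.832 = 2.684.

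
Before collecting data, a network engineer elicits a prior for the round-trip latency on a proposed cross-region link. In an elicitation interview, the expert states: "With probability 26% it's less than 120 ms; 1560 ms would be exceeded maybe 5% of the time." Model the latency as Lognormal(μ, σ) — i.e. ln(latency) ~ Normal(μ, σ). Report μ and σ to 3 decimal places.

μ ≈ 5.509, σ ≈ 1.121

If T ~ Lognormal(μ,σ) then ln T ~ Normal(μ,σ), so the p-quantile of ln T is μ + z_p·σ.
ln(120) = 4.787 and ln(1560) = 7.352; z_{0.26} = -0.6433, z_{0.95} = 1.645.
σ = (7.352 − 4.787)/(1.645 − (-0.6433)) = 1.121.
μ = 4.787 − (-0.6433)·1.121 = 5.509.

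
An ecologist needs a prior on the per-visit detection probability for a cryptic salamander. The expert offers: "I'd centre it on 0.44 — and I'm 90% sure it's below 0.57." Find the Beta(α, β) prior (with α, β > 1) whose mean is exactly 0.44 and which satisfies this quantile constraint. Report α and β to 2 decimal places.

With mean 0.44 fixed, write α = 0.44s, β = 0.56s where s = α+β.
Need P(θ < 0.57) = 0.9 under Beta(0.44s, 0.56s). Normal approximation: (q−m)/√(m(1−m)/s) ≈ z_{0.9} = 1.28, so s ≈ 0.44·0.56·(1.28)²/(0.57−0.44)² = 23.9.
At s = 23.9: P(θ<0.57) ≈ 0.900. Adjusting to match 0.9 gives s ≈ 24.01.
So α = 0.44·24.01 ≈ 10.57, β = 0.56·24.01 ≈ 13.45.

α ≈ 10.57, β ≈ 13.45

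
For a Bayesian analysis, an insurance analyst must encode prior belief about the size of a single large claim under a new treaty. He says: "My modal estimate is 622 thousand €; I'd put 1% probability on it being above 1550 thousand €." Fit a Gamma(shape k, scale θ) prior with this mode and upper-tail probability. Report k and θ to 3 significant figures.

Gamma(k,θ) with k>1 has mode (k−1)θ, so θ = 622/(k−1).
Need P(X < 1550) = 0.99 with θ tied to k this way. Start at k = 2, θ = 622: P(X<1550) ≈ 0.711.
Too low — raise k to concentrate. Iterating converges to k ≈ 6.63.
Then θ = 622/(6.63−1) ≈ 110.

k ≈ 6.63, θ ≈ 110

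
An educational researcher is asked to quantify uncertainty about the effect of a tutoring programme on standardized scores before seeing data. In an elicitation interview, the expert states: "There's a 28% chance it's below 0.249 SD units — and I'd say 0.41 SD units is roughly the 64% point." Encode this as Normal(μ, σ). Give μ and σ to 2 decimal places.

The p-quantile of Normal(μ,σ) is μ + z_p·σ, with z_{0.28} = -0.5828 and z_{0.64} = 0.3585.
Eliminate σ: μ = (z₂·x₁ − z₁·x₂)/(z₂ − z₁) = (0.3585·0.249 − (-0.5828)·0.41)/0.9413 = 0.35.
Then σ = (x₂ − x₁)/(z₂ − z₁) = (0.41 − 0.249)/0.9413 = 0.17.

μ = 0.35, σ = 0.17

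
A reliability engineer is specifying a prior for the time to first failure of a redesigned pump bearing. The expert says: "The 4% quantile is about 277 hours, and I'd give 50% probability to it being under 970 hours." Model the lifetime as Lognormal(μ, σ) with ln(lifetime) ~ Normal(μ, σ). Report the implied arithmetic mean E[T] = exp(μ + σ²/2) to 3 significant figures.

If T ~ Lognormal(μ,σ) then ln T ~ Normal(μ,σ), so the p-quantile of ln T is μ + z_p·σ.
ln(277) = 5.624 and ln(970) = 6.877; z_{0.04} = -1.751, z_{0.5} = 0.
σ = (6.877 − 5.624)/(0 − (-1.751)) = 0.716.
μ = 5.624 − (-1.751)·0.716 = 6.877.
E[T] = exp(μ + σ²/2) = exp(6.877 + 0.2562) = 1250 hours.

E[T] ≈ 1250 hours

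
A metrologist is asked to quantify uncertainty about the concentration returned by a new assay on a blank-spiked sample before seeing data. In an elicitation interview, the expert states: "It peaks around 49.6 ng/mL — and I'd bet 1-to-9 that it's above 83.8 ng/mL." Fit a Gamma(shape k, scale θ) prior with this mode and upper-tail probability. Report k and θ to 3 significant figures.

k ≈ 7.88, θ ≈ 7.21

Gamma(k,θ) with k>1 has mode (k−1)θ, so θ = 49.6/(k−1).
Need P(X < 83.8) = 0.9 with θ tied to k this way. Start at k = 2, θ = 49.6: P(X<83.8) ≈ 0.503.
Too low — raise k to concentrate. Iterating converges to k ≈ 7.88.
Then θ = 49.6/(7.88−1) ≈ 7.21.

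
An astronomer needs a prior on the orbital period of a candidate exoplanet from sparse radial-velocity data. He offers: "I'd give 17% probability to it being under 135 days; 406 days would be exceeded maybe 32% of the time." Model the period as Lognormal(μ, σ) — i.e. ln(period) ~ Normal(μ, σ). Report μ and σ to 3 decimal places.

If T ~ Lognormal(μ,σ) then ln T ~ Normal(μ,σ), so the p-quantile of ln T is μ + z_p·σ.
ln(135) = 4.905 and ln(406) = 6.006; z_{0.17} = -0.9542, z_{0.68} = 0.4677.
σ = (6.006 − 4.905)/(0.4677 − (-0.9542)) = 0.774.
μ = 4.905 − (-0.9542)·0.774 = 5.644.

μ ≈ 5.644, σ ≈ 0.774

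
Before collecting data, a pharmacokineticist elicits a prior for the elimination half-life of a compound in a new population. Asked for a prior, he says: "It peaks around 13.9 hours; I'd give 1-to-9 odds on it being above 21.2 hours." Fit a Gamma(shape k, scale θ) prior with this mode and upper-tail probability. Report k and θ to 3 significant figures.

k ≈ 11.5, θ ≈ 1.33

Gamma(k,θ) with k>1 has mode (k−1)θ, so θ = 13.9/(k−1).
Need P(X < 21.2) = 0.9 with θ tied to k this way. Start at k = 2, θ = 13.9: P(X<21.2) ≈ 0.451.
Too low — raise k to concentrate. Iterating converges to k ≈ 11.5.
Then θ = 13.9/(11.5−1) ≈ 1.33.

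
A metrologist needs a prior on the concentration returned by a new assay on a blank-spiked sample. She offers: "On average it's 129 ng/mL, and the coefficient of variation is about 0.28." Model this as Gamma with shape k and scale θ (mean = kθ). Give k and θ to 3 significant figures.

For Gamma(k, scale θ): mean = kθ, variance = kθ², so CV = 1/√k.
CV = 0.28, hence k = 1/CV² = 12.8.
Then θ = mean/k = 129/12.8 = 10.1.

k ≈ 12.8, θ ≈ 10.1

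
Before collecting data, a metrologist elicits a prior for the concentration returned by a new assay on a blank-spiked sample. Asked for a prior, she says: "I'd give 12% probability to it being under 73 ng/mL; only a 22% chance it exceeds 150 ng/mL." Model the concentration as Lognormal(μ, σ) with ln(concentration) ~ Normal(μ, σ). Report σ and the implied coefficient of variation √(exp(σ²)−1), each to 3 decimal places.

If T ~ Lognormal(μ,σ) then ln T ~ Normal(μ,σ), so the p-quantile of ln T is μ + z_p·σ.
ln(73) = 4.29 and ln(150) = 5.011; z_{0.12} = -1.175, z_{0.78} = 0.7722.
σ = (5.011 − 4.29)/(0.7722 − (-1.175)) = 0.370.
μ = 4.29 − (-1.175)·0.370 = 4.725.
CV = √(exp(σ²)−1) = √(exp(0.1368)−1) = 0.383.

σ ≈ 0.370, CV ≈ 0.383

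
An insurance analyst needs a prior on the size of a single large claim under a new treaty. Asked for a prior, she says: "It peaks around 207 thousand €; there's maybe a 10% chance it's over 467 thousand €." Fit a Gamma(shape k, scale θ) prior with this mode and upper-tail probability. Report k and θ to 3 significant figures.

k ≈ 3.91, θ ≈ 71.3

Gamma(k,θ) with k>1 has mode (k−1)θ, so θ = 207/(k−1).
Need P(X < 467) = 0.9 with θ tied to k this way. Start at k = 2, θ = 207: P(X<467) ≈ 0.659.
Too low — raise k to concentrate. Iterating converges to k ≈ 3.91.
Then θ = 207/(3.91−1) ≈ 71.3.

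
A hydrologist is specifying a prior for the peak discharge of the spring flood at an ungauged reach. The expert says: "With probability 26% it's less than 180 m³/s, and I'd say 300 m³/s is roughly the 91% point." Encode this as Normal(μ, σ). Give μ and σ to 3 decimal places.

μ = 218.910, σ = 60.481

The p-quantile of Normal(μ,σ) is μ + z_p·σ, with z_{0.26} = -0.6433 and z_{0.91} = 1.341.
Eliminate σ: μ = (z₂·x₁ − z₁·x₂)/(z₂ − z₁) = (1.341·180 − (-0.6433)·300)/1.984 = 218.910.
Then σ = (x₂ − x₁)/(z₂ − z₁) = (300 − 180)/1.984 = 60.481.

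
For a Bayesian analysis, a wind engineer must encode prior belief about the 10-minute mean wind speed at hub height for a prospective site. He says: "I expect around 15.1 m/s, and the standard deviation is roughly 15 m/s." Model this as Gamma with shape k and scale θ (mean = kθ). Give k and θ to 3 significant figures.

k ≈ 1.01, θ ≈ 14.9

For Gamma(k, scale θ): mean = kθ, variance = kθ², so CV = 1/√k.
CV = SD/mean = 15/15.1 = 0.9934, hence k = 1/CV² = 1.01.
Then θ = mean/k = 15.1/1.01 = 14.9.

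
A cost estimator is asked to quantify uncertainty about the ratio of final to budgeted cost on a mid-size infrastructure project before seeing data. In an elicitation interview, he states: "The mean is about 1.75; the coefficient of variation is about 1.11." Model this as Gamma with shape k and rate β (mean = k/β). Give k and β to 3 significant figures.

k ≈ 0.812, β ≈ 0.464

For Gamma(k, rate β): mean = k/β, variance = k/β², so CV = 1/√k.
CV = 1.11, hence k = 1/CV² = 0.812.
Then β = k/mean = 0.812/1.75 = 0.464.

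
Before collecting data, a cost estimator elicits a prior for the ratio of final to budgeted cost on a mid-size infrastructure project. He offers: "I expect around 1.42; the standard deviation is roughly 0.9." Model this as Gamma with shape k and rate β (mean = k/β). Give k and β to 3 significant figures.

For Gamma(k, rate β): mean = k/β, variance = k/β², so CV = 1/√k.
CV = SD/mean = 0.9/1.42 = 0.6338, hence k = 1/CV² = 2.49.
Then β = k/mean = 2.49/1.42 = 1.75.

k ≈ 2.49, β ≈ 1.75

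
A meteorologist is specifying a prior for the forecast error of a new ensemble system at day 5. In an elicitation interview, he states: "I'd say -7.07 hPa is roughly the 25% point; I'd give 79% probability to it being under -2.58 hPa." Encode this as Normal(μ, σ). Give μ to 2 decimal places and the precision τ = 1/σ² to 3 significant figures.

The p-quantile of Normal(μ,σ) is μ + z_p·σ, with z_{0.25} = -0.6745 and z_{0.79} = 0.8064.
Eliminate σ: μ = (z₂·x₁ − z₁·x₂)/(z₂ − z₁) = (0.8064·-7.07 − (-0.6745)·-2.58)/1.481 = -5.03.
Then σ = (x₂ − x₁)/(z₂ − z₁) = (-2.58 − -7.07)/1.481 = 3.03.
Precision τ = 1/σ² = 1/3.032² = 0.109.

μ = -5.03, τ = 0.109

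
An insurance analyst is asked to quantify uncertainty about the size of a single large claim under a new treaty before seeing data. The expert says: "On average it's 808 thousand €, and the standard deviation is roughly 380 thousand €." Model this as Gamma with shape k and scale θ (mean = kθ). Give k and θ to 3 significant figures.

For Gamma(k, scale θ): mean = kθ, variance = kθ², so CV = 1/√k.
CV = SD/mean = 380/808 = 0.4703, hence k = 1/CV² = 4.52.
Then θ = mean/k = 808/4.52 = 179.

k ≈ 4.52, θ ≈ 179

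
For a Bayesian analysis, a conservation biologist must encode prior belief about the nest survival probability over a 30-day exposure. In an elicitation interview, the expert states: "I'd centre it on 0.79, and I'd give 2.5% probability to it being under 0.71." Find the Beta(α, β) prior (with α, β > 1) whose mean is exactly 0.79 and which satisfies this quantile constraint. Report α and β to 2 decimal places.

α ≈ 87.93, β ≈ 23.37

With mean 0.79 fixed, write α = 0.79s, β = 0.21s where s = α+β.
Need P(θ < 0.71) = 0.025 under Beta(0.79s, 0.21s). Normal approximation: (q−m)/√(m(1−m)/s) ≈ z_{0.025} = -1.96, so s ≈ 0.79·0.21·(-1.96)²/(0.71−0.79)² = 99.6.
At s = 99.6: P(θ<0.71) ≈ 0.032. Adjusting to match 0.025 gives s ≈ 111.30.
So α = 0.79·111.30 ≈ 87.93, β = 0.21·111.30 ≈ 23.37.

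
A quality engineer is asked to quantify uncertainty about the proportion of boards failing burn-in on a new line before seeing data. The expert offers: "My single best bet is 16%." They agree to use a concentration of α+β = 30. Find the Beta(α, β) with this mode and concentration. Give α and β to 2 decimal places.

α = 5.48, β = 24.52

For α,β > 1 the Beta mode is (α−1)/(α+β−2). With α+β = 30, the mode is (α−1)/28.
Set (α−1)/28 = 0.16 → α = 1 + 0.16·28 = 5.48.
β = 30 − α = 24.52.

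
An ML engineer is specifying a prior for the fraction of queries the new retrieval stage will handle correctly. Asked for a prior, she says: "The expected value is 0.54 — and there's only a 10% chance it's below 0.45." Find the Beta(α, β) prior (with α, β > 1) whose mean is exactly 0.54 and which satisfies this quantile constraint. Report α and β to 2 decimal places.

α ≈ 27.23, β ≈ 23.19

With mean 0.54 fixed, write α = 0.54s, β = 0.46s where s = α+β.
Need P(θ < 0.45) = 0.1 under Beta(0.54s, 0.46s). Normal approximation: (q−m)/√(m(1−m)/s) ≈ z_{0.1} = -1.28, so s ≈ 0.54·0.46·(-1.28)²/(0.45−0.54)² = 50.4.
At s = 50.4: P(θ<0.45) ≈ 0.100. Adjusting to match 0.1 gives s ≈ 50.42.
So α = 0.54·50.42 ≈ 27.23, β = 0.46·50.42 ≈ 23.19.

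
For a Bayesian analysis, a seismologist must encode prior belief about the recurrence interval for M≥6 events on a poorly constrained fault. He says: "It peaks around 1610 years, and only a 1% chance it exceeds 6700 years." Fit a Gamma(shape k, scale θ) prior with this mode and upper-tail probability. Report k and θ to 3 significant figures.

Gamma(k,θ) with k>1 has mode (k−1)θ, so θ = 1610/(k−1).
Need P(X < 6700) = 0.99 with θ tied to k this way. Start at k = 2, θ = 1610: P(X<6700) ≈ 0.920.
Too low — raise k to concentrate. Iterating converges to k ≈ 3.03.
Then θ = 1610/(3.03−1) ≈ 792.

k ≈ 3.03, θ ≈ 792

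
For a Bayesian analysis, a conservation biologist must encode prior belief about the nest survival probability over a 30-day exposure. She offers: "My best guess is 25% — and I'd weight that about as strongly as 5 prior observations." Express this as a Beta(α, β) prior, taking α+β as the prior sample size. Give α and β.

Under the effective-sample-size interpretation, Beta(α, β) has prior mean α/(α+β) and prior sample size α+β.
So α+β = 5 and α/(α+β) = 0.25, giving α = 0.25·5 = 1.25 and β = 5 − 1.25 = 3.75.

α = 1.25, β = 3.75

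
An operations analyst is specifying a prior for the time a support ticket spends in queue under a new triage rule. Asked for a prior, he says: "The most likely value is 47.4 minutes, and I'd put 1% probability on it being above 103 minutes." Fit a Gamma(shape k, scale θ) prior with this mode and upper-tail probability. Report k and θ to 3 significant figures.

Gamma(k,θ) with k>1 has mode (k−1)θ, so θ = 47.4/(k−1).
Need P(X < 103) = 0.99 with θ tied to k this way. Start at k = 2, θ = 47.4: P(X<103) ≈ 0.639.
Too low — raise k to concentrate. Iterating converges to k ≈ 9.02.
Then θ = 47.4/(9.02−1) ≈ 5.91.

k ≈ 9.02, θ ≈ 5.91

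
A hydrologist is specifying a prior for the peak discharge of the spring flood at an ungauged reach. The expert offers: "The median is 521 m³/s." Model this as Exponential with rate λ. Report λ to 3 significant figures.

Exponential median = ln 2 / λ, so λ = ln 2 / 521.0 = 0.00133.

λ ≈ 0.00133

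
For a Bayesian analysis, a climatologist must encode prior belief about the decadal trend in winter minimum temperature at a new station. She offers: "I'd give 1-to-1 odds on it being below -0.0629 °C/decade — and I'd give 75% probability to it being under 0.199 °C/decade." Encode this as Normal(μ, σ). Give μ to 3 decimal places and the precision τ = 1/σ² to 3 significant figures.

The p-quantile of Normal(μ,σ) is μ + z_p·σ, with z_{0.5} = 0 and z_{0.75} = 0.6745.
Eliminate σ: μ = (z₂·x₁ − z₁·x₂)/(z₂ − z₁) = (0.6745·-0.0629 − (0)·0.199)/0.6745 = -0.063.
Then σ = (x₂ − x₁)/(z₂ − z₁) = (0.199 − -0.0629)/0.6745 = 0.388.
Precision τ = 1/σ² = 1/0.3883² = 6.63.

μ = -0.063, τ = 6.63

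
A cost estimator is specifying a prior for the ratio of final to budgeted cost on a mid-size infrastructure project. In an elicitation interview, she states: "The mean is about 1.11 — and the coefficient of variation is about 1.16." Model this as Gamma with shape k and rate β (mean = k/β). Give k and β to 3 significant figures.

k ≈ 0.743, β ≈ 0.67

For Gamma(k, rate β): mean = k/β, variance = k/β², so CV = 1/√k.
CV = 1.16, hence k = 1/CV² = 0.743.
Then β = k/mean = 0.743/1.11 = 0.67.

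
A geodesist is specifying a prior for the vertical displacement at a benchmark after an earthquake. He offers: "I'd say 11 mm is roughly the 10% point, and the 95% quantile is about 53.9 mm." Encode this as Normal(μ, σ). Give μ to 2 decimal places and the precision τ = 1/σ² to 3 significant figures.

μ = 29.79, τ = 0.00465

For Normal(μ,σ), the p-quantile is μ + z_p·σ. Here z_{0.1} = -1.282, z_{0.95} = 1.645.
So 11 = μ − 1.282σ and 53.9 = μ + 1.645σ.
Subtracting: σ = (53.9 − 11)/(1.645 − (-1.282)) = 14.66.
Then μ = 11 − (-1.282)·14.66 = 29.79.
Precision τ = 1/σ² = 1/14.66² = 0.00465.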